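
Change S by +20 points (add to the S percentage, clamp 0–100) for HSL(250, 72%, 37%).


Original S = 72%
Adjustment = +20 percentage points
New S = 72 + (20) = 92
Clamp to [0, 100] → 92
= HSL(250°, 92%, 37%)


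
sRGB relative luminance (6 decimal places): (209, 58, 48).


Linearize each channel (sRGB transfer function): c = v/255; c_lin = c/12.92 if c ≤ 0.04045, else ((c+0.055)/1.055)^2.4
  R: 209/255 ≈ 0.819608 > 0.04045 → ((0.819608+0.055)/1.055)^2.4 ≈ 0.637597
  G: 58/255 ≈ 0.227451 > 0.04045 → ((0.227451+0.055)/1.055)^2.4 ≈ 0.042311
  B: 48/255 ≈ 0.188235 > 0.04045 → ((0.188235+0.055)/1.055)^2.4 ≈ 0.029557
R_lin = 0.637597, G_lin = 0.042311, B_lin = 0.029557
L = 0.2126×R + 0.7152×G + 0.0722×B
L = 0.2126×0.637597 + 0.7152×0.042311 + 0.0722×0.029557
L ≈ 0.167948


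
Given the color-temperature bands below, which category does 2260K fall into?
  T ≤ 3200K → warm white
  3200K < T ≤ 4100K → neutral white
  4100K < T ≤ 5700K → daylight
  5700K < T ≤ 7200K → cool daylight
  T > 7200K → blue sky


Temperature: 2260K
2260K ≤ 3200K → warm white
Classification: warm white


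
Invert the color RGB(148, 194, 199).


Invert: (255-R, 255-G, 255-B)
R: 255-148 = 107
G: 255-194 = 61
B: 255-199 = 56
= RGB(107, 61, 56)


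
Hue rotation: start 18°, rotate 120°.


New hue = (H + rotation) mod 360
New hue = (18 + 120) mod 360
= 138 mod 360
= 138°


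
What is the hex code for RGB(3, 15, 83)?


R = 3 → 03 (hex)
G = 15 → 0F (hex)
B = 83 → 53 (hex)
Hex = #030F53


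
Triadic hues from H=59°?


Triadic: equally spaced at 120° intervals
H1 = 59°
H2 = (59 + 120) mod 360 = 179°
H3 = (59 + 240) mod 360 = 299°
Triadic = 59°, 179°, 299°


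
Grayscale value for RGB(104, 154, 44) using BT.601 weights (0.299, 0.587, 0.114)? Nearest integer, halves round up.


Gray = 0.299×R + 0.587×G + 0.114×B
Gray = 0.299×104 + 0.587×154 + 0.114×44
Gray = 31.096 + 90.398 + 5.016
Gray = 126.510 → round half up → 127
Gray = 127


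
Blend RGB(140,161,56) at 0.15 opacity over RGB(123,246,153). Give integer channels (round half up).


C = α×F + (1-α)×B, with 1-α = 0.85
R: 0.15×140 + 0.85×123 = 21.00 + 104.55 = 125.55 → 126
G: 0.15×161 + 0.85×246 = 24.15 + 209.10 = 233.25 → 233
B: 0.15×56 + 0.85×153 = 8.40 + 130.05 = 138.45 → 138
= RGB(126, 233, 138)


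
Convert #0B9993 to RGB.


0B → 11 (R)
99 → 153 (G)
93 → 147 (B)
= RGB(11, 153, 147)


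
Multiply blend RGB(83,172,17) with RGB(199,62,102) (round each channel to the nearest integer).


Multiply: C = A×B/255, rounded to nearest integer
R: 83×199/255 = 16517/255 ≈ 64.773 → 65
G: 172×62/255 = 10664/255 ≈ 41.820 → 42
B: 17×102/255 = 1734/255 ≈ 6.800 → 7
= RGB(65, 42, 7)


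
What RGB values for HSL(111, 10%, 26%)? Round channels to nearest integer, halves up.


H=111°, S=0.10, L=0.26
C = (1-|2L-1|)×S = (1-|-0.48|)×0.10 = 0.052
H' = H/60 = 111/60 ≈ 1.8500; X = C×(1-|H' mod 2 - 1|) = 0.0078
m = L - C/2 = 0.26 - 0.026 = 0.234
Sector ⌊H'⌋ = 1 → (R',G',B') = (0.0078, 0.052, 0.0)
RGB = ((R'+m)×255, (G'+m)×255, (B'+m)×255) = (61.659, 72.93, 59.67)
Round half up → RGB(62, 73, 60)


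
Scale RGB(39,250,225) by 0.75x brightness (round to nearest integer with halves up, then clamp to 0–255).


Multiply each channel by 0.75, round half up, clamp to [0, 255]
R: 39×0.75 = 29.25 → round → 29
G: 250×0.75 = 187.5 → round → 188
B: 225×0.75 = 168.75 → round → 169
= RGB(29, 188, 169)


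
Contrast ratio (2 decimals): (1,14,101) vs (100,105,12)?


Linearize each sRGB channel c=v/255: c/12.92 if c ≤ 0.04045 else ((c+0.055)/1.055)^2.4
L = 0.2126×R_lin + 0.7152×G_lin + 0.0722×B_lin
Color 1 (1,14,101):
  R=1: 1/255≈0.0039 ≤ 0.04045 → 0.0039/12.92 ≈ 0.00030
  G=14: 14/255≈0.0549 > 0.04045 → ((0.0549+0.055)/1.055)^2.4 ≈ 0.00439
  B=101: 101/255≈0.3961 > 0.04045 → ((0.3961+0.055)/1.055)^2.4 ≈ 0.13014
  L1 = 0.2126×0.00030 + 0.7152×0.00439 + 0.0722×0.13014 ≈ 0.01260
Color 2 (100,105,12):
  R=100: 100/255≈0.3922 > 0.04045 → ((0.3922+0.055)/1.055)^2.4 ≈ 0.12744
  G=105: 105/255≈0.4118 > 0.04045 → ((0.4118+0.055)/1.055)^2.4 ≈ 0.14126
  B=12: 12/255≈0.0471 > 0.04045 → ((0.0471+0.055)/1.055)^2.4 ≈ 0.00368
  L2 = 0.2126×0.12744 + 0.7152×0.14126 + 0.0722×0.00368 ≈ 0.12839
Lighter = 0.12839, Darker = 0.01260
Ratio = (L_lighter + 0.05) / (L_darker + 0.05)
Ratio = (0.12839 + 0.05) / (0.01260 + 0.05) = 0.17839 / 0.06260 ≈ 2.8496
Ratio ≈ 2.85:1


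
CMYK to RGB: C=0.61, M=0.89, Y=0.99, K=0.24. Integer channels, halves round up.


R = 255 × (1-C) × (1-K) = 255 × 0.39 × 0.76 = 75.582 → 76
G = 255 × (1-M) × (1-K) = 255 × 0.11 × 0.76 = 21.318 → 21
B = 255 × (1-Y) × (1-K) = 255 × 0.01 × 0.76 = 1.938 → 2
= RGB(76, 21, 2)


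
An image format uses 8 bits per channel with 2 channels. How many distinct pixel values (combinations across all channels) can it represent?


Total bits = 8 bits/channel × 2 channels = 16 bits
Distinct pixel values = 2^16
= 65,536 pixel values


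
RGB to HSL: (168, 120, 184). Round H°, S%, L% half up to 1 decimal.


Normalize: R'=168/255≈0.6588, G'=120/255≈0.4706, B'=184/255≈0.7216
Max=184/255, Min=120/255, Δ=Max-Min=64/255
L = (Max+Min)/2 = (184+120)/510 = 304/510 = 0.59607… → L = 59.6%
L > 0.5 → S = Δ/(2-Max-Min) = 64/(510-184-120) = 64/206 = 0.31067… → S = 31.1%
(the 1/255 factors cancel in S and H, so raw channel differences can be used)
Max is B' → H = 60 × ((R-G)/Δ + 4) = 60 × ((168-120)/64 + 4)
  48/64 + 4 = 0.75 + 4 = 4.75
  H = 60 × 4.75 = 285° → H = 285.0°
= HSL(285.0°, 31.1%, 59.6%)


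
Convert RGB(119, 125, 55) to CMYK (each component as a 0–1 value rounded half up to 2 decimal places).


R'=119/255≈0.4667, G'=125/255≈0.4902, B'=55/255≈0.2157
K = 1 - max(R',G',B') = 1 - 125/255 = 130/255 = 0.50980… → 0.51
(1-R'-K)/(1-K) simplifies to (max-R)/max with max = 125:
C = (125-119)/125 = 6/125 = 0.048 → 0.05
M = (125-125)/125 = 0/125 = 0 → 0.00
Y = (125-55)/125 = 70/125 = 0.56 → 0.56
= CMYK(0.05, 0.00, 0.56, 0.51)


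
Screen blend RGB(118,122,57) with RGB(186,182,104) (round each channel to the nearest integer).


Screen: C = 255 - (255-A)×(255-B)/255, rounded to nearest integer
R: 255 - (255-118)×(255-186)/255 = 255 - 9453/255 ≈ 255 - 37.071 = 217.929 → 218
G: 255 - (255-122)×(255-182)/255 = 255 - 9709/255 ≈ 255 - 38.075 = 216.925 → 217
B: 255 - (255-57)×(255-104)/255 = 255 - 29898/255 ≈ 255 - 117.247 = 137.753 → 138
= RGB(218, 217, 138)


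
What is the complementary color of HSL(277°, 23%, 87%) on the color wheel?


Complement = opposite side of color wheel = hue + 180°
H' = (277 + 180) mod 360 = 97°
S and L unchanged.
= HSL(97°, 23%, 87%)


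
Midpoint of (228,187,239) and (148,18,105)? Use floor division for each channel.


Midpoint: each channel = ⌊(C₁+C₂)/2⌋
R: ⌊(228+148)/2⌋ = 188
G: ⌊(187+18)/2⌋ = 102
B: ⌊(239+105)/2⌋ = 172
= RGB(188, 102, 172)


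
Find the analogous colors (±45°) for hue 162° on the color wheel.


Base hue: 162°
Left analog: (162 - 45) mod 360 = 117°
Right analog: (162 + 45) mod 360 = 207°
Analogous hues = 117° and 207°


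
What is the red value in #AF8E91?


Color: #AF8E91
R = AF = 175
G = 8E = 142
B = 91 = 145
Red = 175


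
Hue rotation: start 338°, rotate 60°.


New hue = (H + rotation) mod 360
New hue = (338 + 60) mod 360
= 398 mod 360
= 38°


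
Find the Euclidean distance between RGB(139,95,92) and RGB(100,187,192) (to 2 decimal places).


d = √[(R₁-R₂)² + (G₁-G₂)² + (B₁-B₂)²]
d = √[(139-100)² + (95-187)² + (92-192)²]
d = √[1521 + 8464 + 10000]
d = √19985
d ≈ 141.37


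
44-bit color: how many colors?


Colors = 2^bits = 2^44
= 17,592,186,044,416 colors


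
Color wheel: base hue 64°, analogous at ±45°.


Base hue: 64°
Left analog: (64 - 45) mod 360 = 19°
Right analog: (64 + 45) mod 360 = 109°
Analogous hues = 19° and 109°


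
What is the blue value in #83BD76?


Color: #83BD76
R = 83 = 131
G = BD = 189
B = 76 = 118
Blue = 118


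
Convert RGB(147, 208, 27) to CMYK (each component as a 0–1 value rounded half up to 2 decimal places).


R'=147/255≈0.5765, G'=208/255≈0.8157, B'=27/255≈0.1059
K = 1 - max(R',G',B') = 1 - 208/255 = 47/255 = 0.18431… → 0.18
(1-R'-K)/(1-K) simplifies to (max-R)/max with max = 208:
C = (208-147)/208 = 61/208 = 0.29326… → 0.29
M = (208-208)/208 = 0/208 = 0 → 0.00
Y = (208-27)/208 = 181/208 = 0.87019… → 0.87
= CMYK(0.29, 0.00, 0.87, 0.18)


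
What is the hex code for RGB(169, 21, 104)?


R = 169 → A9 (hex)
G = 21 → 15 (hex)
B = 104 → 68 (hex)
Hex = #A91568


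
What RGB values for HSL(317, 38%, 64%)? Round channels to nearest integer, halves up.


H=317°, S=0.38, L=0.64
C = (1-|2L-1|)×S = (1-|0.28|)×0.38 = 0.2736
H' = H/60 = 317/60 ≈ 5.2833; X = C×(1-|H' mod 2 - 1|) = 0.19608
m = L - C/2 = 0.64 - 0.1368 = 0.5032
Sector ⌊H'⌋ = 5 → (R',G',B') = (0.2736, 0.0, 0.19608)
RGB = ((R'+m)×255, (G'+m)×255, (B'+m)×255) = (198.084, 128.316, 178.3164)
Round half up → RGB(198, 128, 178)


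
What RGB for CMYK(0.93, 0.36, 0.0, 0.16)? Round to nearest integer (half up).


R = 255 × (1-C) × (1-K) = 255 × 0.07 × 0.84 = 14.994 → 15
G = 255 × (1-M) × (1-K) = 255 × 0.64 × 0.84 = 137.088 → 137
B = 255 × (1-Y) × (1-K) = 255 × 1.00 × 0.84 = 214.2 → 214
= RGB(15, 137, 214)


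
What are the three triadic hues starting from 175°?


Triadic: equally spaced at 120° intervals
H1 = 175°
H2 = (175 + 120) mod 360 = 295°
H3 = (175 + 240) mod 360 = 55°
Triadic = 175°, 295°, 55°


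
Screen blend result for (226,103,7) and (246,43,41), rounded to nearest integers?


Screen: C = 255 - (255-A)×(255-B)/255, rounded to nearest integer
R: 255 - (255-226)×(255-246)/255 = 255 - 261/255 ≈ 255 - 1.024 = 253.976 → 254
G: 255 - (255-103)×(255-43)/255 = 255 - 32224/255 ≈ 255 - 126.369 = 128.631 → 129
B: 255 - (255-7)×(255-41)/255 = 255 - 53072/255 ≈ 255 - 208.125 = 46.875 → 47
= RGB(254, 129, 47)


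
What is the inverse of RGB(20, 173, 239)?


Invert: (255-R, 255-G, 255-B)
R: 255-20 = 235
G: 255-173 = 82
B: 255-239 = 16
= RGB(235, 82, 16)


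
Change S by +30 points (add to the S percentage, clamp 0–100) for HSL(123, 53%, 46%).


Original S = 53%
Adjustment = +30 percentage points
New S = 53 + (30) = 83
Clamp to [0, 100] → 83
= HSL(123°, 83%, 46%)


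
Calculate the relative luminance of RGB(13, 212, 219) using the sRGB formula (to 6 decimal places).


Linearize each channel (sRGB transfer function): c = v/255; c_lin = c/12.92 if c ≤ 0.04045, else ((c+0.055)/1.055)^2.4
  R: 13/255 ≈ 0.050980 > 0.04045 → ((0.050980+0.055)/1.055)^2.4 ≈ 0.004025
  G: 212/255 ≈ 0.831373 > 0.04045 → ((0.831373+0.055)/1.055)^2.4 ≈ 0.658375
  B: 219/255 ≈ 0.858824 > 0.04045 → ((0.858824+0.055)/1.055)^2.4 ≈ 0.708376
R_lin = 0.004025, G_lin = 0.658375, B_lin = 0.708376
L = 0.2126×R + 0.7152×G + 0.0722×B
L = 0.2126×0.004025 + 0.7152×0.658375 + 0.0722×0.708376
L ≈ 0.522870


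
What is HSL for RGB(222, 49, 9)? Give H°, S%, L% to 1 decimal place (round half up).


Normalize: R'=222/255≈0.8706, G'=49/255≈0.1922, B'=9/255≈0.0353
Max=222/255, Min=9/255, Δ=Max-Min=213/255
L = (Max+Min)/2 = (222+9)/510 = 231/510 = 0.45294… → L = 45.3%
L ≤ 0.5 → S = Δ/(Max+Min) = 213/(222+9) = 213/231 = 0.92207… → S = 92.2%
(the 1/255 factors cancel in S and H, so raw channel differences can be used)
Max is R' → H = 60 × (((G-B)/Δ) mod 6) = 60 × (((49-9)/213) mod 6)
  40/213 = 0.1877…
  H = 60 × 0.1877… = 11.267…° → H = 11.3°
= HSL(11.3°, 92.2%, 45.3%)


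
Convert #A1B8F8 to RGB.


A1 → 161 (R)
B8 → 184 (G)
F8 → 248 (B)
= RGB(161, 184, 248)


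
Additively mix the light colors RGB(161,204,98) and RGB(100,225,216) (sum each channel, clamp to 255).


Additive: each channel = min(255, C₁+C₂)
R: 161+100 = 261 → 255
G: 204+225 = 429 → 255
B: 98+216 = 314 → 255
= RGB(255, 255, 255)


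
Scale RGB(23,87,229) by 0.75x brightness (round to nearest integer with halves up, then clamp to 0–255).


Multiply each channel by 0.75, round half up, clamp to [0, 255]
R: 23×0.75 = 17.25 → round → 17
G: 87×0.75 = 65.25 → round → 65
B: 229×0.75 = 171.75 → round → 172
= RGB(17, 65, 172)


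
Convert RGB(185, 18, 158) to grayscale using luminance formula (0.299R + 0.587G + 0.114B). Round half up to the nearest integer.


Gray = 0.299×R + 0.587×G + 0.114×B
Gray = 0.299×185 + 0.587×18 + 0.114×158
Gray = 55.315 + 10.566 + 18.012
Gray = 83.893 → round half up → 84
Gray = 84


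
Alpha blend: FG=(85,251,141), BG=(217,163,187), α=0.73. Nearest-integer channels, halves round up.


C = α×F + (1-α)×B, with 1-α = 0.27
R: 0.73×85 + 0.27×217 = 62.05 + 58.59 = 120.64 → 121
G: 0.73×251 + 0.27×163 = 183.23 + 44.01 = 227.24 → 227
B: 0.73×141 + 0.27×187 = 102.93 + 50.49 = 153.42 → 153
= RGB(121, 227, 153)


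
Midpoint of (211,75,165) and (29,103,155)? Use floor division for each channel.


Midpoint: each channel = ⌊(C₁+C₂)/2⌋
R: ⌊(211+29)/2⌋ = 120
G: ⌊(75+103)/2⌋ = 89
B: ⌊(165+155)/2⌋ = 160
= RGB(120, 89, 160)


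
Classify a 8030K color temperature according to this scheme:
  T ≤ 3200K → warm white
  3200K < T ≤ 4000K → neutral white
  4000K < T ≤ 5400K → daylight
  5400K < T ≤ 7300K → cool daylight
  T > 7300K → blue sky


Temperature: 8030K
8030K > 7300K → blue sky
Classification: blue sky


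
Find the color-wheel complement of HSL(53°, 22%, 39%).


Complement = opposite side of color wheel = hue + 180°
H' = (53 + 180) mod 360 = 233°
S and L unchanged.
= HSL(233°, 22%, 39%)


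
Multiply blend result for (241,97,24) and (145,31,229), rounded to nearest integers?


Multiply: C = A×B/255, rounded to nearest integer
R: 241×145/255 = 34945/255 ≈ 137.039 → 137
G: 97×31/255 = 3007/255 ≈ 11.792 → 12
B: 24×229/255 = 5496/255 ≈ 21.553 → 22
= RGB(137, 12, 22)


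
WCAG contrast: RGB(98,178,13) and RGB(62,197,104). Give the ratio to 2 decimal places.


Linearize each sRGB channel c=v/255: c/12.92 if c ≤ 0.04045 else ((c+0.055)/1.055)^2.4
L = 0.2126×R_lin + 0.7152×G_lin + 0.0722×B_lin
Color 1 (98,178,13):
  R=98: 98/255≈0.3843 > 0.04045 → ((0.3843+0.055)/1.055)^2.4 ≈ 0.12214
  G=178: 178/255≈0.6980 > 0.04045 → ((0.6980+0.055)/1.055)^2.4 ≈ 0.44520
  B=13: 13/255≈0.0510 > 0.04045 → ((0.0510+0.055)/1.055)^2.4 ≈ 0.00402
  L1 = 0.2126×0.12214 + 0.7152×0.44520 + 0.0722×0.00402 ≈ 0.34467
Color 2 (62,197,104):
  R=62: 62/255≈0.2431 > 0.04045 → ((0.2431+0.055)/1.055)^2.4 ≈ 0.04817
  G=197: 197/255≈0.7725 > 0.04045 → ((0.7725+0.055)/1.055)^2.4 ≈ 0.55834
  B=104: 104/255≈0.4078 > 0.04045 → ((0.4078+0.055)/1.055)^2.4 ≈ 0.13843
  L2 = 0.2126×0.04817 + 0.7152×0.55834 + 0.0722×0.13843 ≈ 0.41956
Lighter = 0.41956, Darker = 0.34467
Ratio = (L_lighter + 0.05) / (L_darker + 0.05)
Ratio = (0.41956 + 0.05) / (0.34467 + 0.05) = 0.46956 / 0.39467 ≈ 1.1898
Ratio ≈ 1.19:1


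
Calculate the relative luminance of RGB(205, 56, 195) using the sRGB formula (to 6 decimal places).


Linearize each channel (sRGB transfer function): c = v/255; c_lin = c/12.92 if c ≤ 0.04045, else ((c+0.055)/1.055)^2.4
  R: 205/255 ≈ 0.803922 > 0.04045 → ((0.803922+0.055)/1.055)^2.4 ≈ 0.610496
  G: 56/255 ≈ 0.219608 > 0.04045 → ((0.219608+0.055)/1.055)^2.4 ≈ 0.039546
  B: 195/255 ≈ 0.764706 > 0.04045 → ((0.764706+0.055)/1.055)^2.4 ≈ 0.545724
R_lin = 0.610496, G_lin = 0.039546, B_lin = 0.545724
L = 0.2126×R + 0.7152×G + 0.0722×B
L = 0.2126×0.610496 + 0.7152×0.039546 + 0.0722×0.545724
L ≈ 0.197476


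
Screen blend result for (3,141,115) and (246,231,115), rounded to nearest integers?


Screen: C = 255 - (255-A)×(255-B)/255, rounded to nearest integer
R: 255 - (255-3)×(255-246)/255 = 255 - 2268/255 ≈ 255 - 8.894 = 246.106 → 246
G: 255 - (255-141)×(255-231)/255 = 255 - 2736/255 ≈ 255 - 10.729 = 244.271 → 244
B: 255 - (255-115)×(255-115)/255 = 255 - 19600/255 ≈ 255 - 76.863 = 178.137 → 178
= RGB(246, 244, 178)


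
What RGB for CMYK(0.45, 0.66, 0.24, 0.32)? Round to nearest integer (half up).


R = 255 × (1-C) × (1-K) = 255 × 0.55 × 0.68 = 95.37 → 95
G = 255 × (1-M) × (1-K) = 255 × 0.34 × 0.68 = 58.956 → 59
B = 255 × (1-Y) × (1-K) = 255 × 0.76 × 0.68 = 131.784 → 132
= RGB(95, 59, 132)


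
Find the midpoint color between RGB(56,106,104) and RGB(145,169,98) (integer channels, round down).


Midpoint: each channel = ⌊(C₁+C₂)/2⌋
R: ⌊(56+145)/2⌋ = 100
G: ⌊(106+169)/2⌋ = 137
B: ⌊(104+98)/2⌋ = 101
= RGB(100, 137, 101)


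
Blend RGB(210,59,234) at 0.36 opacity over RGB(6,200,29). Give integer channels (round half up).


C = α×F + (1-α)×B, with 1-α = 0.64
R: 0.36×210 + 0.64×6 = 75.60 + 3.84 = 79.44 → 79
G: 0.36×59 + 0.64×200 = 21.24 + 128.00 = 149.24 → 149
B: 0.36×234 + 0.64×29 = 84.24 + 18.56 = 102.80 → 103
= RGB(79, 149, 103)


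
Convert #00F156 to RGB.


00 → 0 (R)
F1 → 241 (G)
56 → 86 (B)
= RGB(0, 241, 86)


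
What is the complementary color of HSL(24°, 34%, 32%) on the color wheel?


Complement = opposite side of color wheel = hue + 180°
H' = (24 + 180) mod 360 = 204°
S and L unchanged.
= HSL(204°, 34%, 32%)


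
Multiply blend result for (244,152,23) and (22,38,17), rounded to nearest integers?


Multiply: C = A×B/255, rounded to nearest integer
R: 244×22/255 = 5368/255 ≈ 21.051 → 21
G: 152×38/255 = 5776/255 ≈ 22.651 → 23
B: 23×17/255 = 391/255 ≈ 1.533 → 2
= RGB(21, 23, 2)


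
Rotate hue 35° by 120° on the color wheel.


New hue = (H + rotation) mod 360
New hue = (35 + 120) mod 360
= 155 mod 360
= 155°


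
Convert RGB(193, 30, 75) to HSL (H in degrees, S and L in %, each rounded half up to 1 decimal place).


Normalize: R'=193/255≈0.7569, G'=30/255≈0.1176, B'=75/255≈0.2941
Max=193/255, Min=30/255, Δ=Max-Min=163/255
L = (Max+Min)/2 = (193+30)/510 = 223/510 = 0.43725… → L = 43.7%
L ≤ 0.5 → S = Δ/(Max+Min) = 163/(193+30) = 163/223 = 0.73094… → S = 73.1%
(the 1/255 factors cancel in S and H, so raw channel differences can be used)
Max is R' → H = 60 × (((G-B)/Δ) mod 6) = 60 × (((30-75)/163) mod 6)
  (-45)/163 = -0.2760…; negative, so add 6 → 5.7239…
  H = 60 × 5.7239… = 343.435…° → H = 343.4°
= HSL(343.4°, 73.1%, 43.7%)


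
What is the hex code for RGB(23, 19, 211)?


R = 23 → 17 (hex)
G = 19 → 13 (hex)
B = 211 → D3 (hex)
Hex = #1713D3


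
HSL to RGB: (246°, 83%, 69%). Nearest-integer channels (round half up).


H=246°, S=0.83, L=0.69
C = (1-|2L-1|)×S = (1-|0.38|)×0.83 = 0.5146
H' = H/60 = 246/60 ≈ 4.1000; X = C×(1-|H' mod 2 - 1|) = 0.05146
m = L - C/2 = 0.69 - 0.2573 = 0.4327
Sector ⌊H'⌋ = 4 → (R',G',B') = (0.05146, 0.0, 0.5146)
RGB = ((R'+m)×255, (G'+m)×255, (B'+m)×255) = (123.4608, 110.3385, 241.5615)
Round half up → RGB(123, 110, 242)


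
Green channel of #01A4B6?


Color: #01A4B6
R = 01 = 1
G = A4 = 164
B = B6 = 182
Green = 164


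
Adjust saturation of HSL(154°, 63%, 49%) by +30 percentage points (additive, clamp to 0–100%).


Original S = 63%
Adjustment = +30 percentage points
New S = 63 + (30) = 93
Clamp to [0, 100] → 93
= HSL(154°, 93%, 49%)


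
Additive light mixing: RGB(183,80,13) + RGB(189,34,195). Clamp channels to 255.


Additive: each channel = min(255, C₁+C₂)
R: 183+189 = 372 → 255
G: 80+34 = 114 → 114
B: 13+195 = 208 → 208
= RGB(255, 114, 208)


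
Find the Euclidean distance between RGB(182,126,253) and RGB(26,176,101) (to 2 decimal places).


d = √[(R₁-R₂)² + (G₁-G₂)² + (B₁-B₂)²]
d = √[(182-26)² + (126-176)² + (253-101)²]
d = √[24336 + 2500 + 23104]
d = √49940
d ≈ 223.47


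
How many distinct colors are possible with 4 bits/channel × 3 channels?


Total bits = 4 bits/channel × 3 channels = 12 bits
Distinct colors = 2^12
= 4,096 colors


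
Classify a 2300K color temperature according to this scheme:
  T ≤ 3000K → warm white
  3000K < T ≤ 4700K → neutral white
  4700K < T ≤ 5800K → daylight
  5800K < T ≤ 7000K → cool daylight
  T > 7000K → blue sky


Temperature: 2300K
2300K ≤ 3000K → warm white
Classification: warm white


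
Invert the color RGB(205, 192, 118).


Invert: (255-R, 255-G, 255-B)
R: 255-205 = 50
G: 255-192 = 63
B: 255-118 = 137
= RGB(50, 63, 137)


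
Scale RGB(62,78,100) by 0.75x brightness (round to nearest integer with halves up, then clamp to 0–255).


Multiply each channel by 0.75, round half up, clamp to [0, 255]
R: 62×0.75 = 46.5 → round → 47
G: 78×0.75 = 58.5 → round → 59
B: 100×0.75 = 75
= RGB(47, 59, 75)


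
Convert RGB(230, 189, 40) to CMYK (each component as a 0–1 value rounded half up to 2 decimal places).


R'=230/255≈0.9020, G'=189/255≈0.7412, B'=40/255≈0.1569
K = 1 - max(R',G',B') = 1 - 230/255 = 25/255 = 0.09803… → 0.10
(1-R'-K)/(1-K) simplifies to (max-R)/max with max = 230:
C = (230-230)/230 = 0/230 = 0 → 0.00
M = (230-189)/230 = 41/230 = 0.17826… → 0.18
Y = (230-40)/230 = 190/230 = 0.82608… → 0.83
= CMYK(0.00, 0.18, 0.83, 0.10)


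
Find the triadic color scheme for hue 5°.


Triadic: equally spaced at 120° intervals
H1 = 5°
H2 = (5 + 120) mod 360 = 125°
H3 = (5 + 240) mod 360 = 245°
Triadic = 5°, 125°, 245°


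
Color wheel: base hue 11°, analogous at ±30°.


Base hue: 11°
Left analog: (11 - 30) mod 360 = 341°
Right analog: (11 + 30) mod 360 = 41°
Analogous hues = 341° and 41°


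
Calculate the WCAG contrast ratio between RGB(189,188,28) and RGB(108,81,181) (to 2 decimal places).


Linearize each sRGB channel c=v/255: c/12.92 if c ≤ 0.04045 else ((c+0.055)/1.055)^2.4
L = 0.2126×R_lin + 0.7152×G_lin + 0.0722×B_lin
Color 1 (189,188,28):
  R=189: 189/255≈0.7412 > 0.04045 → ((0.7412+0.055)/1.055)^2.4 ≈ 0.50888
  G=188: 188/255≈0.7373 > 0.04045 → ((0.7373+0.055)/1.055)^2.4 ≈ 0.50289
  B=28: 28/255≈0.1098 > 0.04045 → ((0.1098+0.055)/1.055)^2.4 ≈ 0.01161
  L1 = 0.2126×0.50888 + 0.7152×0.50289 + 0.0722×0.01161 ≈ 0.46869
Color 2 (108,81,181):
  R=108: 108/255≈0.4235 > 0.04045 → ((0.4235+0.055)/1.055)^2.4 ≈ 0.14996
  G=81: 81/255≈0.3176 > 0.04045 → ((0.3176+0.055)/1.055)^2.4 ≈ 0.08228
  B=181: 181/255≈0.7098 > 0.04045 → ((0.7098+0.055)/1.055)^2.4 ≈ 0.46208
  L2 = 0.2126×0.14996 + 0.7152×0.08228 + 0.0722×0.46208 ≈ 0.12409
Lighter = 0.46869, Darker = 0.12409
Ratio = (L_lighter + 0.05) / (L_darker + 0.05)
Ratio = (0.46869 + 0.05) / (0.12409 + 0.05) = 0.51869 / 0.17409 ≈ 2.9794
Ratio ≈ 2.98:1


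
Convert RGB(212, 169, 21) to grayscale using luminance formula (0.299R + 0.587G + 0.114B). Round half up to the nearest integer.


Gray = 0.299×R + 0.587×G + 0.114×B
Gray = 0.299×212 + 0.587×169 + 0.114×21
Gray = 63.388 + 99.203 + 2.394
Gray = 164.985 → round half up → 165
Gray = 165


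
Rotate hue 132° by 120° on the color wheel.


New hue = (H + rotation) mod 360
New hue = (132 + 120) mod 360
= 252 mod 360
= 252°


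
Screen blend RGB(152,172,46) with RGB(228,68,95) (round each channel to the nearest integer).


Screen: C = 255 - (255-A)×(255-B)/255, rounded to nearest integer
R: 255 - (255-152)×(255-228)/255 = 255 - 2781/255 ≈ 255 - 10.906 = 244.094 → 244
G: 255 - (255-172)×(255-68)/255 = 255 - 15521/255 ≈ 255 - 60.867 = 194.133 → 194
B: 255 - (255-46)×(255-95)/255 = 255 - 33440/255 ≈ 255 - 131.137 = 123.863 → 124
= RGB(244, 194, 124)


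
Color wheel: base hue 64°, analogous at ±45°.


Base hue: 64°
Left analog: (64 - 45) mod 360 = 19°
Right analog: (64 + 45) mod 360 = 109°
Analogous hues = 19° and 109°


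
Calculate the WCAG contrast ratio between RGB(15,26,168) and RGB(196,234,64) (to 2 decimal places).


Linearize each sRGB channel c=v/255: c/12.92 if c ≤ 0.04045 else ((c+0.055)/1.055)^2.4
L = 0.2126×R_lin + 0.7152×G_lin + 0.0722×B_lin
Color 1 (15,26,168):
  R=15: 15/255≈0.0588 > 0.04045 → ((0.0588+0.055)/1.055)^2.4 ≈ 0.00478
  G=26: 26/255≈0.1020 > 0.04045 → ((0.1020+0.055)/1.055)^2.4 ≈ 0.01033
  B=168: 168/255≈0.6588 > 0.04045 → ((0.6588+0.055)/1.055)^2.4 ≈ 0.39157
  L1 = 0.2126×0.00478 + 0.7152×0.01033 + 0.0722×0.39157 ≈ 0.03668
Color 2 (196,234,64):
  R=196: 196/255≈0.7686 > 0.04045 → ((0.7686+0.055)/1.055)^2.4 ≈ 0.55201
  G=234: 234/255≈0.9176 > 0.04045 → ((0.9176+0.055)/1.055)^2.4 ≈ 0.82279
  B=64: 64/255≈0.2510 > 0.04045 → ((0.2510+0.055)/1.055)^2.4 ≈ 0.05127
  L2 = 0.2126×0.55201 + 0.7152×0.82279 + 0.0722×0.05127 ≈ 0.70952
Lighter = 0.70952, Darker = 0.03668
Ratio = (L_lighter + 0.05) / (L_darker + 0.05)
Ratio = (0.70952 + 0.05) / (0.03668 + 0.05) = 0.75952 / 0.08668 ≈ 8.7628
Ratio ≈ 8.76:1


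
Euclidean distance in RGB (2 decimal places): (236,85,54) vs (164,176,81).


d = √[(R₁-R₂)² + (G₁-G₂)² + (B₁-B₂)²]
d = √[(236-164)² + (85-176)² + (54-81)²]
d = √[5184 + 8281 + 729]
d = √14194
d ≈ 119.14


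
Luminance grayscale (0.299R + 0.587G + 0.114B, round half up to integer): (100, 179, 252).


Gray = 0.299×R + 0.587×G + 0.114×B
Gray = 0.299×100 + 0.587×179 + 0.114×252
Gray = 29.900 + 105.073 + 28.728
Gray = 163.701 → round half up → 164
Gray = 164


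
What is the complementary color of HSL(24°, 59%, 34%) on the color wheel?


Complement = opposite side of color wheel = hue + 180°
H' = (24 + 180) mod 360 = 204°
S and L unchanged.
= HSL(204°, 59%, 34%)


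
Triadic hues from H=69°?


Triadic: equally spaced at 120° intervals
H1 = 69°
H2 = (69 + 120) mod 360 = 189°
H3 = (69 + 240) mod 360 = 309°
Triadic = 69°, 189°, 309°


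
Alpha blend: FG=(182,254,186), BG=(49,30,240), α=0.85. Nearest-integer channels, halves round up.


C = α×F + (1-α)×B, with 1-α = 0.15
R: 0.85×182 + 0.15×49 = 154.70 + 7.35 = 162.05 → 162
G: 0.85×254 + 0.15×30 = 215.90 + 4.50 = 220.40 → 220
B: 0.85×186 + 0.15×240 = 158.10 + 36.00 = 194.10 → 194
= RGB(162, 220, 194)


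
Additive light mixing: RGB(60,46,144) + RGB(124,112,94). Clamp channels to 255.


Additive: each channel = min(255, C₁+C₂)
R: 60+124 = 184 → 184
G: 46+112 = 158 → 158
B: 144+94 = 238 → 238
= RGB(184, 158, 238)


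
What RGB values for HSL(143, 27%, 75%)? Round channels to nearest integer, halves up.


H=143°, S=0.27, L=0.75
C = (1-|2L-1|)×S = (1-|0.50|)×0.27 = 0.135
H' = H/60 = 143/60 ≈ 2.3833; X = C×(1-|H' mod 2 - 1|) = 0.05175
m = L - C/2 = 0.75 - 0.0675 = 0.6825
Sector ⌊H'⌋ = 2 → (R',G',B') = (0.0, 0.135, 0.05175)
RGB = ((R'+m)×255, (G'+m)×255, (B'+m)×255) = (174.0375, 208.4625, 187.23375)
Round half up → RGB(174, 208, 187)


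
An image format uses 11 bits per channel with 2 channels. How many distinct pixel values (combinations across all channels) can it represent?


Total bits = 11 bits/channel × 2 channels = 22 bits
Distinct pixel values = 2^22
= 4,194,304 pixel values


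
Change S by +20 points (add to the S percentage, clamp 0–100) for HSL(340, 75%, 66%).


Original S = 75%
Adjustment = +20 percentage points
New S = 75 + (20) = 95
Clamp to [0, 100] → 95
= HSL(340°, 95%, 66%)


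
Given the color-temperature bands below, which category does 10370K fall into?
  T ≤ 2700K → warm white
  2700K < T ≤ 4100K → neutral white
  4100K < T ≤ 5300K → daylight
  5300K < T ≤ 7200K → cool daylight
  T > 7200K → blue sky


Temperature: 10370K
10370K > 7200K → blue sky
Classification: blue sky


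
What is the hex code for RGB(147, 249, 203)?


R = 147 → 93 (hex)
G = 249 → F9 (hex)
B = 203 → CB (hex)
Hex = #93F9CB


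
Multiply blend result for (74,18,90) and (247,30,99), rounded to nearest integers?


Multiply: C = A×B/255, rounded to nearest integer
R: 74×247/255 = 18278/255 ≈ 71.678 → 72
G: 18×30/255 = 540/255 ≈ 2.118 → 2
B: 90×99/255 = 8910/255 ≈ 34.941 → 35
= RGB(72, 2, 35)


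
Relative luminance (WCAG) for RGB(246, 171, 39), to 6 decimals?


Linearize each channel (sRGB transfer function): c = v/255; c_lin = c/12.92 if c ≤ 0.04045, else ((c+0.055)/1.055)^2.4
  R: 246/255 ≈ 0.964706 > 0.04045 → ((0.964706+0.055)/1.055)^2.4 ≈ 0.921582
  G: 171/255 ≈ 0.670588 > 0.04045 → ((0.670588+0.055)/1.055)^2.4 ≈ 0.407240
  B: 39/255 ≈ 0.152941 > 0.04045 → ((0.152941+0.055)/1.055)^2.4 ≈ 0.020289
R_lin = 0.921582, G_lin = 0.407240, B_lin = 0.020289
L = 0.2126×R + 0.7152×G + 0.0722×B
L = 0.2126×0.921582 + 0.7152×0.407240 + 0.0722×0.020289
L ≈ 0.488651


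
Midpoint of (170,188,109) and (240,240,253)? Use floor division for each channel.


Midpoint: each channel = ⌊(C₁+C₂)/2⌋
R: ⌊(170+240)/2⌋ = 205
G: ⌊(188+240)/2⌋ = 214
B: ⌊(109+253)/2⌋ = 181
= RGB(205, 214, 181)


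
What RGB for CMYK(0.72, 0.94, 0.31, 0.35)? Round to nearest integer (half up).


R = 255 × (1-C) × (1-K) = 255 × 0.28 × 0.65 = 46.41 → 46
G = 255 × (1-M) × (1-K) = 255 × 0.06 × 0.65 = 9.945 → 10
B = 255 × (1-Y) × (1-K) = 255 × 0.69 × 0.65 = 114.3675 → 114
= RGB(46, 10, 114)


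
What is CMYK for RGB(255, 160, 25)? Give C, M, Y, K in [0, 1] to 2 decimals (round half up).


R'=255/255≈1.0000, G'=160/255≈0.6275, B'=25/255≈0.0980
K = 1 - max(R',G',B') = 1 - 255/255 = 0/255 = 0 → 0.00
(1-R'-K)/(1-K) simplifies to (max-R)/max with max = 255:
C = (255-255)/255 = 0/255 = 0 → 0.00
M = (255-160)/255 = 95/255 = 0.37254… → 0.37
Y = (255-25)/255 = 230/255 = 0.90196… → 0.90
= CMYK(0.00, 0.37, 0.90, 0.00)


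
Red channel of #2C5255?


Color: #2C5255
R = 2C = 44
G = 52 = 82
B = 55 = 85
Red = 44


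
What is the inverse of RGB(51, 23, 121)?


Invert: (255-R, 255-G, 255-B)
R: 255-51 = 204
G: 255-23 = 232
B: 255-121 = 134
= RGB(204, 232, 134)


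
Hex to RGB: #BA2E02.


BA → 186 (R)
2E → 46 (G)
02 → 2 (B)
= RGB(186, 46, 2)


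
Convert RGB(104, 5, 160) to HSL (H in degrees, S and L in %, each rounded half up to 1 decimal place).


Normalize: R'=104/255≈0.4078, G'=5/255≈0.0196, B'=160/255≈0.6275
Max=160/255, Min=5/255, Δ=Max-Min=155/255
L = (Max+Min)/2 = (160+5)/510 = 165/510 = 0.32352… → L = 32.4%
L ≤ 0.5 → S = Δ/(Max+Min) = 155/(160+5) = 155/165 = 0.93939… → S = 93.9%
(the 1/255 factors cancel in S and H, so raw channel differences can be used)
Max is B' → H = 60 × ((R-G)/Δ + 4) = 60 × ((104-5)/155 + 4)
  99/155 + 4 = 0.6387… + 4 = 4.6387…
  H = 60 × 4.6387… = 278.322…° → H = 278.3°
= HSL(278.3°, 93.9%, 32.4%)


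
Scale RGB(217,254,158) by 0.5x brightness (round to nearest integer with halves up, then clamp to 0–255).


Multiply each channel by 0.5, round half up, clamp to [0, 255]
R: 217×0.5 = 108.5 → round → 109
G: 254×0.5 = 127
B: 158×0.5 = 79
= RGB(109, 127, 79)


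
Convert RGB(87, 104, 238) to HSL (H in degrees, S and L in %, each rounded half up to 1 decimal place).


Normalize: R'=87/255≈0.3412, G'=104/255≈0.4078, B'=238/255≈0.9333
Max=238/255, Min=87/255, Δ=Max-Min=151/255
L = (Max+Min)/2 = (238+87)/510 = 325/510 = 0.63725… → L = 63.7%
L > 0.5 → S = Δ/(2-Max-Min) = 151/(510-238-87) = 151/185 = 0.81621… → S = 81.6%
(the 1/255 factors cancel in S and H, so raw channel differences can be used)
Max is B' → H = 60 × ((R-G)/Δ + 4) = 60 × ((87-104)/151 + 4)
  -17/151 + 4 = -0.1125… + 4 = 3.8874…
  H = 60 × 3.8874… = 233.245…° → H = 233.2°
= HSL(233.2°, 81.6%, 63.7%)


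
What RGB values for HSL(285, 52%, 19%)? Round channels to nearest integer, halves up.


H=285°, S=0.52, L=0.19
C = (1-|2L-1|)×S = (1-|-0.62|)×0.52 = 0.1976
H' = H/60 = 285/60 ≈ 4.7500; X = C×(1-|H' mod 2 - 1|) = 0.1482
m = L - C/2 = 0.19 - 0.0988 = 0.0912
Sector ⌊H'⌋ = 4 → (R',G',B') = (0.1482, 0.0, 0.1976)
RGB = ((R'+m)×255, (G'+m)×255, (B'+m)×255) = (61.047, 23.256, 73.644)
Round half up → RGB(61, 23, 74)


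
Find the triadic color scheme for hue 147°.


Triadic: equally spaced at 120° intervals
H1 = 147°
H2 = (147 + 120) mod 360 = 267°
H3 = (147 + 240) mod 360 = 27°
Triadic = 147°, 267°, 27°


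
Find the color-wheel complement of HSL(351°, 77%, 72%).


Complement = opposite side of color wheel = hue + 180°
H' = (351 + 180) mod 360 = 171°
S and L unchanged.
= HSL(171°, 77%, 72%)


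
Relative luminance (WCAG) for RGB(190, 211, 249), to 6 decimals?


Linearize each channel (sRGB transfer function): c = v/255; c_lin = c/12.92 if c ≤ 0.04045, else ((c+0.055)/1.055)^2.4
  R: 190/255 ≈ 0.745098 > 0.04045 → ((0.745098+0.055)/1.055)^2.4 ≈ 0.514918
  G: 211/255 ≈ 0.827451 > 0.04045 → ((0.827451+0.055)/1.055)^2.4 ≈ 0.651406
  B: 249/255 ≈ 0.976471 > 0.04045 → ((0.976471+0.055)/1.055)^2.4 ≈ 0.947307
R_lin = 0.514918, G_lin = 0.651406, B_lin = 0.947307
L = 0.2126×R + 0.7152×G + 0.0722×B
L = 0.2126×0.514918 + 0.7152×0.651406 + 0.0722×0.947307
L ≈ 0.643752


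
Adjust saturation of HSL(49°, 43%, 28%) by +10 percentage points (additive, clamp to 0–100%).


Original S = 43%
Adjustment = +10 percentage points
New S = 43 + (10) = 53
Clamp to [0, 100] → 53
= HSL(49°, 53%, 28%)


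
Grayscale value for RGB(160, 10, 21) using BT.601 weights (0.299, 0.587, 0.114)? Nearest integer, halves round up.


Gray = 0.299×R + 0.587×G + 0.114×B
Gray = 0.299×160 + 0.587×10 + 0.114×21
Gray = 47.840 + 5.870 + 2.394
Gray = 56.104 → round half up → 56
Gray = 56


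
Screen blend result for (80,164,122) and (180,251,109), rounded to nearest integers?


Screen: C = 255 - (255-A)×(255-B)/255, rounded to nearest integer
R: 255 - (255-80)×(255-180)/255 = 255 - 13125/255 ≈ 255 - 51.471 = 203.529 → 204
G: 255 - (255-164)×(255-251)/255 = 255 - 364/255 ≈ 255 - 1.427 = 253.573 → 254
B: 255 - (255-122)×(255-109)/255 = 255 - 19418/255 ≈ 255 - 76.149 = 178.851 → 179
= RGB(204, 254, 179)


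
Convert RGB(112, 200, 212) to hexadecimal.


R = 112 → 70 (hex)
G = 200 → C8 (hex)
B = 212 → D4 (hex)
Hex = #70C8D4


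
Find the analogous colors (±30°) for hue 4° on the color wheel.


Base hue: 4°
Left analog: (4 - 30) mod 360 = 334°
Right analog: (4 + 30) mod 360 = 34°
Analogous hues = 334° and 34°


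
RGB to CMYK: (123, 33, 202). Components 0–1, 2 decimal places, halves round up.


R'=123/255≈0.4824, G'=33/255≈0.1294, B'=202/255≈0.7922
K = 1 - max(R',G',B') = 1 - 202/255 = 53/255 = 0.20784… → 0.21
(1-R'-K)/(1-K) simplifies to (max-R)/max with max = 202:
C = (202-123)/202 = 79/202 = 0.39108… → 0.39
M = (202-33)/202 = 169/202 = 0.83663… → 0.84
Y = (202-202)/202 = 0/202 = 0 → 0.00
= CMYK(0.39, 0.84, 0.00, 0.21)


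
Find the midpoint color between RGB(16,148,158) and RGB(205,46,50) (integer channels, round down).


Midpoint: each channel = ⌊(C₁+C₂)/2⌋
R: ⌊(16+205)/2⌋ = 110
G: ⌊(148+46)/2⌋ = 97
B: ⌊(158+50)/2⌋ = 104
= RGB(110, 97, 104)


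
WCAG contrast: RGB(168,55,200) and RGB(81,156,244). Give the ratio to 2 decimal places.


Linearize each sRGB channel c=v/255: c/12.92 if c ≤ 0.04045 else ((c+0.055)/1.055)^2.4
L = 0.2126×R_lin + 0.7152×G_lin + 0.0722×B_lin
Color 1 (168,55,200):
  R=168: 168/255≈0.6588 > 0.04045 → ((0.6588+0.055)/1.055)^2.4 ≈ 0.39157
  G=55: 55/255≈0.2157 > 0.04045 → ((0.2157+0.055)/1.055)^2.4 ≈ 0.03820
  B=200: 200/255≈0.7843 > 0.04045 → ((0.7843+0.055)/1.055)^2.4 ≈ 0.57758
  L1 = 0.2126×0.39157 + 0.7152×0.03820 + 0.0722×0.57758 ≈ 0.15227
Color 2 (81,156,244):
  R=81: 81/255≈0.3176 > 0.04045 → ((0.3176+0.055)/1.055)^2.4 ≈ 0.08228
  G=156: 156/255≈0.6118 > 0.04045 → ((0.6118+0.055)/1.055)^2.4 ≈ 0.33245
  B=244: 244/255≈0.9569 > 0.04045 → ((0.9569+0.055)/1.055)^2.4 ≈ 0.90466
  L2 = 0.2126×0.08228 + 0.7152×0.33245 + 0.0722×0.90466 ≈ 0.32058
Lighter = 0.32058, Darker = 0.15227
Ratio = (L_lighter + 0.05) / (L_darker + 0.05)
Ratio = (0.32058 + 0.05) / (0.15227 + 0.05) = 0.37058 / 0.20227 ≈ 1.8321
Ratio ≈ 1.83:1


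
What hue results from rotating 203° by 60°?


New hue = (H + rotation) mod 360
New hue = (203 + 60) mod 360
= 263 mod 360
= 263°


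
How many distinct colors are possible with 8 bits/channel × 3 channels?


Total bits = 8 bits/channel × 3 channels = 24 bits
Distinct colors = 2^24
= 16,777,216 colors


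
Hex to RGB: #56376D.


56 → 86 (R)
37 → 55 (G)
6D → 109 (B)
= RGB(86, 55, 109)


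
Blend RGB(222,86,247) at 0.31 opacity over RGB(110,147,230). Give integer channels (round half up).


C = α×F + (1-α)×B, with 1-α = 0.69
R: 0.31×222 + 0.69×110 = 68.82 + 75.90 = 144.72 → 145
G: 0.31×86 + 0.69×147 = 26.66 + 101.43 = 128.09 → 128
B: 0.31×247 + 0.69×230 = 76.57 + 158.70 = 235.27 → 235
= RGB(145, 128, 235)


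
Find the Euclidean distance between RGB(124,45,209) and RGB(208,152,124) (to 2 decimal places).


d = √[(R₁-R₂)² + (G₁-G₂)² + (B₁-B₂)²]
d = √[(124-208)² + (45-152)² + (209-124)²]
d = √[7056 + 11449 + 7225]
d = √25730
d ≈ 160.41


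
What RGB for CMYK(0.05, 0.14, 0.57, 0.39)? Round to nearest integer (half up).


R = 255 × (1-C) × (1-K) = 255 × 0.95 × 0.61 = 147.7725 → 148
G = 255 × (1-M) × (1-K) = 255 × 0.86 × 0.61 = 133.773 → 134
B = 255 × (1-Y) × (1-K) = 255 × 0.43 × 0.61 = 66.8865 → 67
= RGB(148, 134, 67)


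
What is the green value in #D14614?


Color: #D14614
R = D1 = 209
G = 46 = 70
B = 14 = 20
Green = 70


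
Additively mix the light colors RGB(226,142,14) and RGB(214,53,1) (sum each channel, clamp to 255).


Additive: each channel = min(255, C₁+C₂)
R: 226+214 = 440 → 255
G: 142+53 = 195 → 195
B: 14+1 = 15 → 15
= RGB(255, 195, 15)


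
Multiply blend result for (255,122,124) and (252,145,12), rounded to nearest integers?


Multiply: C = A×B/255, rounded to nearest integer
R: 255×252/255 = 64260/255 ≈ 252.000 → 252
G: 122×145/255 = 17690/255 ≈ 69.373 → 69
B: 124×12/255 = 1488/255 ≈ 5.835 → 6
= RGB(252, 69, 6)


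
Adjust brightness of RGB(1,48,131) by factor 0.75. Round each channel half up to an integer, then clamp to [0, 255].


Multiply each channel by 0.75, round half up, clamp to [0, 255]
R: 1×0.75 = 0.75 → round → 1
G: 48×0.75 = 36
B: 131×0.75 = 98.25 → round → 98
= RGB(1, 36, 98)


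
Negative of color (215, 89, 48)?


Invert: (255-R, 255-G, 255-B)
R: 255-215 = 40
G: 255-89 = 166
B: 255-48 = 207
= RGB(40, 166, 207)


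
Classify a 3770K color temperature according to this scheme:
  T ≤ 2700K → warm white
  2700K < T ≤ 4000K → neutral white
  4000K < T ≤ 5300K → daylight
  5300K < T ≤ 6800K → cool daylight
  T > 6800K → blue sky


Temperature: 3770K
2700K < 3770K ≤ 4000K → neutral white
Classification: neutral white


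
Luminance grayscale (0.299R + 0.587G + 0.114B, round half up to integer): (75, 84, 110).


Gray = 0.299×R + 0.587×G + 0.114×B
Gray = 0.299×75 + 0.587×84 + 0.114×110
Gray = 22.425 + 49.308 + 12.540
Gray = 84.273 → round half up → 84
Gray = 84


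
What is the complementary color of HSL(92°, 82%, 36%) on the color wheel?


Complement = opposite side of color wheel = hue + 180°
H' = (92 + 180) mod 360 = 272°
S and L unchanged.
= HSL(272°, 82%, 36%)


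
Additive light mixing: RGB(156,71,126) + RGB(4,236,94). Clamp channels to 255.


Additive: each channel = min(255, C₁+C₂)
R: 156+4 = 160 → 160
G: 71+236 = 307 → 255
B: 126+94 = 220 → 220
= RGB(160, 255, 220)


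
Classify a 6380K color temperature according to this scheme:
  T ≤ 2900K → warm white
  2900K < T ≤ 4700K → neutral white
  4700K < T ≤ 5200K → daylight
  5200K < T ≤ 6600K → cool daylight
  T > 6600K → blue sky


Temperature: 6380K
5200K < 6380K ≤ 6600K → cool daylight
Classification: cool daylight
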